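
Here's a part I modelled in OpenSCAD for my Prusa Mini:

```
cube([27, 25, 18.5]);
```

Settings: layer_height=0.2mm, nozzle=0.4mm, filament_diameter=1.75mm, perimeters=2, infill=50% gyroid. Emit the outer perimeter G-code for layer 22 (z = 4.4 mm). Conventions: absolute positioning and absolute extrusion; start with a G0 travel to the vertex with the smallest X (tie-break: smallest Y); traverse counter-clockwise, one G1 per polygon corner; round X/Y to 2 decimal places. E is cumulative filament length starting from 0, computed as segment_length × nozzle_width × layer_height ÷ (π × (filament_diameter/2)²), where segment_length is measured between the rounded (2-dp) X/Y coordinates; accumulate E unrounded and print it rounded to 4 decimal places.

At z = 4.4 mm: the cube (footprint 27×25) is included at this height. The outline is a single polygon with 4 vertices. Extrusion per mm of travel: 0.4 × 0.2 / (π × 0.875²) = 0.033260. Accumulating E over each segment gives final E = 3.4591.

G0 X0.00 Y0.00 Z4.40
G1 X27.00 Y0.00 E0.8980
G1 X27.00 Y25.00 E1.7295
G1 X0.00 Y25.00 E2.6276
G1 X0.00 Y0.00 E3.4591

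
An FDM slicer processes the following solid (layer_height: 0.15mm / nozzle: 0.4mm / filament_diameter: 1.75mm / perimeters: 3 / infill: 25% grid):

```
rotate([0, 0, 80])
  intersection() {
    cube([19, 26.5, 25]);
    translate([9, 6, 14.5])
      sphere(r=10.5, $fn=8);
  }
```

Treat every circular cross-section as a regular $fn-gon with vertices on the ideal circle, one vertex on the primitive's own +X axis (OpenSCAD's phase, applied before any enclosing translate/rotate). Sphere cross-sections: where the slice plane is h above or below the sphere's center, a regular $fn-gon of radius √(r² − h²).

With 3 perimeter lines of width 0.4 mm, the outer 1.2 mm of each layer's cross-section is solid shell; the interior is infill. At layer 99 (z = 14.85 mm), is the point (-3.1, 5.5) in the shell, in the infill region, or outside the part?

infill

At z = 14.85 mm: the cube (footprint 19×26.5) is included at this height; the sphere at (9, 6): section is a regular 8-gon, circumradius = √(r²−h²) = √(10.5²−0.35²) = 10.494; After intersecting: the r=10.5 sphere at (9, 6) partially overlaps the 19×26.5 cube; clipping to the common part keeps 260.78 mm² — 1 connected region; (whole slice rotated 80° about Z — lengths, areas and connectivity unchanged). Overall, the cross-section is a single solid region. Undo the 80° rotation: the query point maps to (4.878, 4.008) in the un-rotated model frame. The nearest boundary edge runs (17.01, 0.00)→(0.99, 0.00); distance from the point to it = 4.01 mm. The point is inside the cross-section and 4.01 mm from the nearest boundary — more than the 1.2 mm shell width (3 × 0.4), so it's in the infill interior.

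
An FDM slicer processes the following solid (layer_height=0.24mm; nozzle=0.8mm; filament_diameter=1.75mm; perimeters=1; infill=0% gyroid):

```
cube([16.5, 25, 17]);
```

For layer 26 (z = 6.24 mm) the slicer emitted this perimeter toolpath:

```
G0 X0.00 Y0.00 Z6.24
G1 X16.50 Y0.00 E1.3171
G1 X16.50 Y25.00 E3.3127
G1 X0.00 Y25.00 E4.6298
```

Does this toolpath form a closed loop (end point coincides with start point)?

Start point (G0): (0.00, 0.00). End point (last G1): the path does not return to the start — open.

no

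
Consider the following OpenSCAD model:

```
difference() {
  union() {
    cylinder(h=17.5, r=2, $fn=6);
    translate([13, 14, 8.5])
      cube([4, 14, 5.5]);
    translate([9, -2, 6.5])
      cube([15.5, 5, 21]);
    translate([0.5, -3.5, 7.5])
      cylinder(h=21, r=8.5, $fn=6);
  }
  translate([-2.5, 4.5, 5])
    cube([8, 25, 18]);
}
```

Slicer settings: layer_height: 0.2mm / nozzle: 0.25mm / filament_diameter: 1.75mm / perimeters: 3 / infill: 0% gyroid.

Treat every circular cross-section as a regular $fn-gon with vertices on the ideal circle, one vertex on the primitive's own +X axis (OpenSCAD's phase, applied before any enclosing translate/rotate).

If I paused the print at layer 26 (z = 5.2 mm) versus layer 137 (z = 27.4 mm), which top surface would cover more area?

Layer 26 (z = 5.2): the cylinder: section is a regular 6-gon, circumradius r=2 (area = (6/2)·2.000²·sin(360°/6) = 10.39 mm²); the cube at (13, 14) is absent (z outside [8.5, 14]); the cube at (9, -2) is not intersected at this z (z outside [6.5, 27.5]); the cylinder at (0.5, -3.5) is absent (z outside [7.5, 28.5]); Taking the union: only the r=2 cylinder is present, so the union is just that shape — area = 10.39 mm²; the cube at (-2.5, 4.5) (footprint 8×25) is included at this height (area 200.00 mm²); Taking the first minus the rest: starting from the result so far (10.39 mm²), the 8×25 cube at (-2.5, 4.5) misses the remaining region (no effect) — area = 10.39 mm². So its area = 10.39 mm². Layer 137 (z = 27.4): the cylinder is not intersected at this z (z outside [0, 17.5]); the cube at (13, 14) is not intersected at this z (z outside [8.5, 14]); the cube at (9, -2) is present — its section is the full 15.5×5 rectangle (area 77.50 mm²); the r=8.5 cylinder at (0.5, -3.5) gives a regular 6-gon of circumradius 8.5 (constant along its height) (area = (6/2)·8.500²·sin(360°/6) = 187.71 mm²); Combining (union): the 2 present regions are separate (no shared area or edge), so areas and boundary lengths simply add and each stays a separate island — area = 265.21 mm²; the cube at (-2.5, 4.5) does not reach this height (z outside [5, 23]); Taking the first minus the rest: none of the subtracted shapes is present at this height, so that combined region is unchanged — area = 265.21 mm². So its area = 265.21 mm². Layer 137 is larger (265.21 vs 10.39 mm²).

layer 137 (z = 27.4 mm)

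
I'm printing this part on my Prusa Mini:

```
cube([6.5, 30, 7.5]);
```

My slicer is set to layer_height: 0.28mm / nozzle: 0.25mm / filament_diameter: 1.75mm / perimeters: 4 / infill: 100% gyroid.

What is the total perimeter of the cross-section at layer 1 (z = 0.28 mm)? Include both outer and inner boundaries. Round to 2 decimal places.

73.00 mm

At z = 0.28 mm: the cube (footprint 6.5×30) is included at this height (perimeter 73.00 mm). Overall, the cross-section is a single solid region. Total boundary length (outer) = 73.00 mm.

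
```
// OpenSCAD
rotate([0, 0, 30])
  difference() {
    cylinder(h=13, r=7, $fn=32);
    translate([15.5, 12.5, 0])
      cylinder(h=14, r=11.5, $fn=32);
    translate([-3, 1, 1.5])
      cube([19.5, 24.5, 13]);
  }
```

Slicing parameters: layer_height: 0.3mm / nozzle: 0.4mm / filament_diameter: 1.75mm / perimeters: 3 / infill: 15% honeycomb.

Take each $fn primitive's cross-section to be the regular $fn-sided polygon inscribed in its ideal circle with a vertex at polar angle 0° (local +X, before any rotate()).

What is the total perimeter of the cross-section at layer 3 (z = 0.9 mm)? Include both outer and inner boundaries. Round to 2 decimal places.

43.91 mm

At z = 0.9 mm: the cylinder: section is a regular 32-gon, circumradius r=7 (perimeter = 2·32·7.000·sin(180°/32) = 43.91 mm); the r=11.5 cylinder at (15.5, 12.5) contributes a regular 32-gon of circumradius 11.5 (perimeter = 2·32·11.500·sin(180°/32) = 72.14 mm); the cube at (-3, 1) is not intersected at this z (z outside [1.5, 14.5]); Subtracting the remaining from the first: starting from the r=7 cylinder, the r=11.5 cylinder at (15.5, 12.5) misses the remaining region (no effect) — boundary = 43.91 mm; (rotated 30° about Z; rotation is an isometry so areas/perimeters/island counts are preserved). Overall, the cross-section is a single solid region. Total boundary length (outer) = 43.91 mm.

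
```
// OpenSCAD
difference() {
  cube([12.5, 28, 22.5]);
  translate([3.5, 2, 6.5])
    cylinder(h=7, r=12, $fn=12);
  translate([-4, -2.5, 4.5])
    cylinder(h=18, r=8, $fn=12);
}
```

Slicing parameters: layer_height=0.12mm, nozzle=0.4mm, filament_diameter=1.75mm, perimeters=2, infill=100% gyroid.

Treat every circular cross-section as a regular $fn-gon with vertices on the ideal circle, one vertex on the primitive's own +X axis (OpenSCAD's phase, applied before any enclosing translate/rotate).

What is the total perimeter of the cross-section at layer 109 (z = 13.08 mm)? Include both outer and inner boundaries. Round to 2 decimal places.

60.12 mm

At z = 13.08 mm: the cube (footprint 12.5×28) is included at this height (perimeter 81.00 mm); the cylinder at (3.5, 2): section is a regular 12-gon, circumradius r=12 (perimeter = 2·12·12.000·sin(180°/12) = 74.54 mm); the r=8 cylinder at (-4, -2.5) gives a regular 12-gon of circumradius 8 (constant along its height) (perimeter = 2·12·8.000·sin(180°/12) = 49.69 mm); Taking the first minus the rest: starting from the 12.5×28 cube, the r=12 cylinder at (3.5, 2) partially overlaps it — only the 159.21 mm² overlap (of its 432.00 mm²) is removed, clipping the outline; the r=8 cylinder at (-4, -2.5) misses the remaining region (no effect) — boundary = 60.12 mm. Overall, the cross-section is a single solid region. Total boundary length (outer) = 60.12 mm.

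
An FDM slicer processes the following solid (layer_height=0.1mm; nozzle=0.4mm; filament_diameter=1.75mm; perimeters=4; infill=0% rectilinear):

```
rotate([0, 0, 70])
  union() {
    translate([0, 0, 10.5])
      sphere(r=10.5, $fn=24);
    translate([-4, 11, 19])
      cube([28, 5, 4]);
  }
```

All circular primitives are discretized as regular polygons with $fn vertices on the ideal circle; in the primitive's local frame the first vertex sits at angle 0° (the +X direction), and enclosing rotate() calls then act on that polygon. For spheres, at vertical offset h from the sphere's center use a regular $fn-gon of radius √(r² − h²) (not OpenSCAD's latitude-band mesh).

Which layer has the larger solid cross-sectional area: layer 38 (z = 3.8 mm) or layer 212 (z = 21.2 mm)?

Layer 38 (z = 3.8): the r=10.5 sphere slices to a regular 24-gon of circumradius 8.085 (√(r²−h²) with h=6.7 from center) (area = (24/2)·8.085²·sin(360°/24) = 203.00 mm²); the cube at (-4, 11) is absent (z outside [19, 23]); Taking the union: only the r=10.5 sphere is present, so the union is just that shape — area = 203.00 mm²; (whole slice rotated 70° about Z — lengths, areas and connectivity unchanged). So its area = 203.00 mm². Layer 212 (z = 21.2): the sphere is absent (|z−center|=10.700 > r=10.5); the cube at (-4, 11) is present — its section is the full 28×5 rectangle (area 140.00 mm²); Combining (union): only the 28×5 cube at (-4, 11) is present, so the union is just that shape — area = 140.00 mm²; (whole slice rotated 70° about Z — lengths, areas and connectivity unchanged). So its area = 140.00 mm². Layer 38 is larger (203.00 vs 140.00 mm²).

layer 38 (z = 3.8 mm)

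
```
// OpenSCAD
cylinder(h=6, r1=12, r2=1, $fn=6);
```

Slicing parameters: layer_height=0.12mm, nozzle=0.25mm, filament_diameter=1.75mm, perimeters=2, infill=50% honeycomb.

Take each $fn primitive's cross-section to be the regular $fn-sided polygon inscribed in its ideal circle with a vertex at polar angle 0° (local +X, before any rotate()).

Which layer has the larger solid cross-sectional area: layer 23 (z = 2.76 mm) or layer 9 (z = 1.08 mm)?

Layer 23 (z = 2.76): the cone (r1=12→r2=1) has section circumradius 6.940 here — a regular 6-gon (area = (6/2)·6.940²·sin(360°/6) = 125.13 mm²). So its area = 125.13 mm². Layer 9 (z = 1.08): the cone (r1=12→r2=1) has section circumradius 10.020 here — a regular 6-gon (area = (6/2)·10.020²·sin(360°/6) = 260.85 mm²). So its area = 260.85 mm². Layer 9 is larger (260.85 vs 125.13 mm²).

layer 9 (z = 1.08 mm)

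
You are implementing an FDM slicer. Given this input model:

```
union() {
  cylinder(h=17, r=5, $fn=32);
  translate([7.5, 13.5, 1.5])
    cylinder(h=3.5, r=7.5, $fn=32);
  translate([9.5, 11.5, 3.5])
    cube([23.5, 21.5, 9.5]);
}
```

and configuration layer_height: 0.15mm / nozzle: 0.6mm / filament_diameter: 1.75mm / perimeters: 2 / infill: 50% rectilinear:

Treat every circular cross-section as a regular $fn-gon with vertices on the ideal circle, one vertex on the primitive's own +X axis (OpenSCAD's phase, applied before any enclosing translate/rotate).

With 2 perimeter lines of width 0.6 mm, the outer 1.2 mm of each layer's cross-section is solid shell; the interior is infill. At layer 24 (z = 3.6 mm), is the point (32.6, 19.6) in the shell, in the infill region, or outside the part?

At z = 3.6 mm: the r=5 cylinder contributes a regular 32-gon of circumradius 5; the r=7.5 cylinder at (7.5, 13.5) contributes a regular 32-gon of circumradius 7.5; the 23.5×21.5 cube at (9.5, 11.5) contributes its full rectangle; Combining (union): the regions partially overlap (shared area 39.90 mm²), so overlapping operands fuse into one piece — 2 connected regions. Overall, the cross-section has 2 separate islands. The nearest boundary edge runs (33.00, 33.00)→(33.00, 11.50); distance from the point to it = 0.40 mm. (Shell/infill is judged within the island containing the point — the largest one.) The point is inside the cross-section, 0.40 mm from the nearest boundary — within the 1.2 mm shell band (2 × 0.6).

shell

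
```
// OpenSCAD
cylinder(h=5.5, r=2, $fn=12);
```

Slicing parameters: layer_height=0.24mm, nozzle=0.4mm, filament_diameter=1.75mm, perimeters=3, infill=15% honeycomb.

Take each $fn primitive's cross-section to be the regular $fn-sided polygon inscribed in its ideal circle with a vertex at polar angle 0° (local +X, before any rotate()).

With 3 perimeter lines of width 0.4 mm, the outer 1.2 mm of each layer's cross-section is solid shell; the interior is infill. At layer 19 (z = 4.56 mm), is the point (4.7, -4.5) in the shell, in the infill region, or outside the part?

outside

At z = 4.56 mm: the r=2 cylinder contributes a regular 12-gon of circumradius 2. Overall, the cross-section is a single solid region. The nearest boundary edge runs (1.00, -1.73)→(1.73, -1.00); distance from the point to it = 4.57 mm. The point is not inside any of the regions above, so it lies outside the cross-section (4.57 mm from the nearest boundary).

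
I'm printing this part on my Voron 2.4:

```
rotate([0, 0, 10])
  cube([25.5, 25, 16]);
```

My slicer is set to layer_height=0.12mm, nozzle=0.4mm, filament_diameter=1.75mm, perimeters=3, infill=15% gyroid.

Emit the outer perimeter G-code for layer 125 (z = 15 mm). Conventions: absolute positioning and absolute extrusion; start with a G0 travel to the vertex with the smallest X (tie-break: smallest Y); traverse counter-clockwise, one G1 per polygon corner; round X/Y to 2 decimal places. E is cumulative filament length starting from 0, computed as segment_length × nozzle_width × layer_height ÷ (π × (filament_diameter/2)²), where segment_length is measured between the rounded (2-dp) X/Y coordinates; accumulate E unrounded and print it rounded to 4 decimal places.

G0 X-4.34 Y24.62 Z15.00
G1 X0.00 Y0.00 E0.4989
G1 X25.11 Y4.43 E1.0077
G1 X20.77 Y29.05 E1.5066
G1 X-4.34 Y24.62 E2.0155

At z = 15 mm: the cube (footprint 25.5×25) is included at this height; (whole slice rotated 10° about Z — lengths, areas and connectivity unchanged). The outline is a single polygon with 4 vertices. Extrusion per mm of travel: 0.4 × 0.12 / (π × 0.875²) = 0.019956. Accumulating E over each segment gives final E = 2.0155.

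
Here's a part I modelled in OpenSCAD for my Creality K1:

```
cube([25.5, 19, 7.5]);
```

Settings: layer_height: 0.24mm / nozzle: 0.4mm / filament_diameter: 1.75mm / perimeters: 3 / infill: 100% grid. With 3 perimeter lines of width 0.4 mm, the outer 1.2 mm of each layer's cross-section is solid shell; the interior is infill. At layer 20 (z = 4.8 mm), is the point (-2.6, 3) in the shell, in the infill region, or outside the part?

outside

At z = 4.8 mm: the cube is present — its section is the full 25.5×19 rectangle. Overall, the cross-section is a single solid region. The nearest boundary edge runs (0.00, 19.00)→(0.00, 0.00); distance from the point to it = 2.60 mm. The point is not inside any of the regions above, so it lies outside the cross-section (2.60 mm from the nearest boundary).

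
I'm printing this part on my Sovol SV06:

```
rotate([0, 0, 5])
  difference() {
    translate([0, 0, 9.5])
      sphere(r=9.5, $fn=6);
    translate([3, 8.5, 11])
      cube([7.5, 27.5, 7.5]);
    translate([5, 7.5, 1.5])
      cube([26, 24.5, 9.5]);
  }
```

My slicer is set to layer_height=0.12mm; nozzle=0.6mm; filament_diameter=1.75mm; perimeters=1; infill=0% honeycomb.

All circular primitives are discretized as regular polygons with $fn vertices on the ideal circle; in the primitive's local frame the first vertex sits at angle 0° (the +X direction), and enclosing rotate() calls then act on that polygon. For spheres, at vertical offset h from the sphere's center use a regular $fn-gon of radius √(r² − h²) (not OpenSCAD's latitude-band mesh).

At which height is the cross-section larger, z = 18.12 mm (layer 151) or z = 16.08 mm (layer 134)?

layer 134 (z = 16.08 mm)

Layer 151 (z = 18.12): the r=9.5 sphere slices to a regular 6-gon of circumradius 3.993 (√(r²−h²) with h=8.62 from center) (area = (6/2)·3.993²·sin(360°/6) = 41.43 mm²); the cube at (3, 8.5) is present — its section is the full 7.5×27.5 rectangle (area 206.25 mm²); the cube at (5, 7.5) is absent (z outside [1.5, 11]); Subtracting the remaining from the first: starting from the r=9.5 sphere (41.43 mm²), the 7.5×27.5 cube at (3, 8.5) misses the remaining region (no effect) — area = 41.43 mm²; (whole slice rotated 5° about Z — lengths, areas and connectivity unchanged). So its area = 41.43 mm². Layer 134 (z = 16.08): the r=9.5 sphere slices to a regular 6-gon of circumradius 6.852 (√(r²−h²) with h=6.58 from center) (area = (6/2)·6.852²·sin(360°/6) = 121.99 mm²); the 7.5×27.5 cube at (3, 8.5) contributes its full rectangle (area 206.25 mm²); the cube at (5, 7.5) does not reach this height (z outside [1.5, 11]); Taking the first minus the rest: starting from the r=9.5 sphere (121.99 mm²), the 7.5×27.5 cube at (3, 8.5) misses the remaining region (no effect) — area = 121.99 mm²; (whole slice rotated 5° about Z — lengths, areas and connectivity unchanged). So its area = 121.99 mm². Layer 134 is larger (121.99 vs 41.43 mm²).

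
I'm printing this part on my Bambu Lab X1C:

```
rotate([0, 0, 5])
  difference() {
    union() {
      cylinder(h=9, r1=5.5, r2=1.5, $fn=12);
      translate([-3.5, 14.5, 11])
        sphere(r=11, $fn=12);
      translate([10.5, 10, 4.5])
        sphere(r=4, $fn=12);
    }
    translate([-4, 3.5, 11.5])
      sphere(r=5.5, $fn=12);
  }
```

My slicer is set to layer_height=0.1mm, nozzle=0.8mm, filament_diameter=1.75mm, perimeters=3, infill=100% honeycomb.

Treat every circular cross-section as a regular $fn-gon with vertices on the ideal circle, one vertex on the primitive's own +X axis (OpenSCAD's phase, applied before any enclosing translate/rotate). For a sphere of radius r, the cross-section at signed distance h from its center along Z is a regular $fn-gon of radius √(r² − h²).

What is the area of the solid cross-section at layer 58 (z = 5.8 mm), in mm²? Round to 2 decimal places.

At z = 5.8 mm: the cone contributes a regular 12-gon of circumradius 2.922 (interpolated between r1=5.5 and r2=1.5 at t=0.644) (area = (12/2)·2.922²·sin(360°/12) = 25.62 mm²); the r=11 sphere at (-3.5, 14.5) slices to a regular 12-gon of circumradius 9.693 (√(r²−h²) with h=5.2 from center) (area = (12/2)·9.693²·sin(360°/12) = 281.88 mm²); the r=4 sphere at (10.5, 10) contributes a regular 12-gon of circumradius √(4²−1.3²) = 3.783 (area = (12/2)·3.783²·sin(360°/12) = 42.93 mm²); Taking the union: the 3 present regions are separate (no shared area or edge), so areas and boundary lengths simply add and each stays a separate island — area = 350.43 mm²; the sphere at (-4, 3.5) is absent (|z−center|=5.700 > r=5.5); Taking the first minus the rest: none of the subtracted shapes is present at this height, so the result so far is unchanged — area = 350.43 mm²; (whole slice rotated 5° about Z — lengths, areas and connectivity unchanged). Overall, the cross-section has 3 separate islands. Net area = 350.43 mm².

350.43 mm²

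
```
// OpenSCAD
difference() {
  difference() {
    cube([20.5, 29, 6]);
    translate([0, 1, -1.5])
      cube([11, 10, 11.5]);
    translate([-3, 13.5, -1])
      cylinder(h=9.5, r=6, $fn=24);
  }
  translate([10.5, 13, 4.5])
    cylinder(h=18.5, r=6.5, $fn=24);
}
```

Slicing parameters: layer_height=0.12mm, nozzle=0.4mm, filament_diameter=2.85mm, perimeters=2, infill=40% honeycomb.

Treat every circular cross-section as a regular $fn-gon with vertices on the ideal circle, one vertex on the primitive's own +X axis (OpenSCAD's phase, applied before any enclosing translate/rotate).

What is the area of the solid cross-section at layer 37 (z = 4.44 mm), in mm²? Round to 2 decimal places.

At z = 4.44 mm: the cube is present — its section is the full 20.5×29 rectangle (area 594.50 mm²); the cube at (0, 1) is present — its section is the full 11×10 rectangle (area 110.00 mm²); the cylinder at (-3, 13.5): section is a regular 24-gon, circumradius r=6 (area = (24/2)·6.000²·sin(360°/24) = 111.81 mm²); Taking the first minus the rest: starting from the 20.5×29 cube (594.50 mm²), the 11×10 cube at (0, 1) lies inside it touching the edge (removes its full 110.00 mm²); the r=6 cylinder at (-3, 13.5) partially overlaps it — only the 17.80 mm² overlap (of its 111.81 mm²) is removed, clipping the outline — area = 466.70 mm²; the cylinder at (10.5, 13) does not reach this height (z outside [4.5, 23]); Subtracting the remaining from the first: none of the subtracted shapes is present at this height, so that combined region is unchanged — area = 466.70 mm². Overall, the cross-section is a single solid region. Net area = 466.70 mm².

466.70 mm²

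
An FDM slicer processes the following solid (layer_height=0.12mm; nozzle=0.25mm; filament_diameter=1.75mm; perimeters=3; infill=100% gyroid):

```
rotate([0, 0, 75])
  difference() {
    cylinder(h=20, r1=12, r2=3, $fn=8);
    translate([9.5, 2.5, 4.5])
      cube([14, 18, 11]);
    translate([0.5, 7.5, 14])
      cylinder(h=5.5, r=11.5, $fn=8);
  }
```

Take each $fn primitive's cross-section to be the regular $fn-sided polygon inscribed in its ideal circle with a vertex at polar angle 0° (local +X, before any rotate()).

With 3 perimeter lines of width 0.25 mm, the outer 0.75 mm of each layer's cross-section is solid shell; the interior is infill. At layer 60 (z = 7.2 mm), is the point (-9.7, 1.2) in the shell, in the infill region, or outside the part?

outside

At z = 7.2 mm: the cone contributes a regular 8-gon of circumradius 8.760 (interpolated between r1=12 and r2=3 at t=0.360); the cube at (9.5, 2.5) is present — its section is the full 14×18 rectangle; the cylinder at (0.5, 7.5) is not intersected at this z (z outside [14, 19.5]); After the difference (first − rest): starting from the cone, the 14×18 cube at (9.5, 2.5) misses the remaining region (no effect) — 1 connected region; (rotated 75° about Z; rotation is an isometry so areas/perimeters/island counts are preserved). Overall, the cross-section is a single solid region. Undo the 75° rotation: the query point maps to (-1.351, 9.680) in the un-rotated model frame. The nearest boundary edge runs (-6.19, 6.19)→(0.00, 8.76); distance from the point to it = 1.37 mm. The point is not inside any of the regions above, so it lies outside the cross-section (1.37 mm from the nearest boundary).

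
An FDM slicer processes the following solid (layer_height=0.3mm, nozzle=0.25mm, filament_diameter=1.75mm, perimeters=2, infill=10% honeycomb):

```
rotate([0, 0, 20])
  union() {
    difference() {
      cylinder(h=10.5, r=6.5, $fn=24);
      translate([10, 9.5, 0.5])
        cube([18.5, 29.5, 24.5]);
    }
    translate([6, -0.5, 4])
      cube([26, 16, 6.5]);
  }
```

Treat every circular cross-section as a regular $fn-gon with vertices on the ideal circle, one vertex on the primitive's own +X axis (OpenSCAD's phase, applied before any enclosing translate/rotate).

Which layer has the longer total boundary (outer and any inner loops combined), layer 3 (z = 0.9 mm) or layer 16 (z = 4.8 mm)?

layer 16 (z = 4.8 mm)

Layer 3 (z = 0.9): the cylinder: section is a regular 24-gon, circumradius r=6.5 (perimeter = 2·24·6.500·sin(180°/24) = 40.72 mm); the cube at (10, 9.5) is present — its section is the full 18.5×29.5 rectangle (perimeter 96.00 mm); Taking the first minus the rest: starting from the r=6.5 cylinder, the 18.5×29.5 cube at (10, 9.5) misses the remaining region (no effect) — boundary = 40.72 mm; the cube at (6, -0.5) is absent (z outside [4, 10.5]); Taking the union: only that combined region is present, so the union is just that shape — boundary = 40.72 mm; (whole slice rotated 20° about Z — lengths, areas and connectivity unchanged). So its perimeter = 40.72 mm. Layer 16 (z = 4.8): the r=6.5 cylinder contributes a regular 24-gon of circumradius 6.5 (perimeter = 2·24·6.500·sin(180°/24) = 40.72 mm); the cube at (10, 9.5) (footprint 18.5×29.5) is included at this height (perimeter 96.00 mm); Taking the first minus the rest: starting from the r=6.5 cylinder, the 18.5×29.5 cube at (10, 9.5) misses the remaining region (no effect) — boundary = 40.72 mm; the 26×16 cube at (6, -0.5) contributes its full rectangle (perimeter 84.00 mm); Taking the union: the regions partially overlap (shared area 0.98 mm²), so the edge portions inside another operand are dropped and the merged outline is re-measured after clipping — boundary = 118.51 mm; (rotated 20° about Z; rotation is an isometry so areas/perimeters/island counts are preserved). So its perimeter = 118.51 mm. Layer 16 is larger (118.51 vs 40.72 mm).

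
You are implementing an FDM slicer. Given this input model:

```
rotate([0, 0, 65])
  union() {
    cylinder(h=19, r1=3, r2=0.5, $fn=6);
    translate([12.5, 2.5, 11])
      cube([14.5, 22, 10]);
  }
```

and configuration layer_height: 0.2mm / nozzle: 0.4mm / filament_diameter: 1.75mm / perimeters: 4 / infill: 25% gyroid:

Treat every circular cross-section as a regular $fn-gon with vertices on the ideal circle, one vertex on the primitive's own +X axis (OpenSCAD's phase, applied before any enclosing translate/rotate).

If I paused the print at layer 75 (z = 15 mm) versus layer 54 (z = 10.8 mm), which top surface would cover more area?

Layer 75 (z = 15): the cone contributes a regular 6-gon of circumradius 1.026 (interpolated between r1=3 and r2=0.5 at t=0.789) (area = (6/2)·1.026²·sin(360°/6) = 2.74 mm²); the cube at (12.5, 2.5) is present — its section is the full 14.5×22 rectangle (area 319.00 mm²); Merging all regions: the 2 present regions are separate (no shared area or edge), so areas and boundary lengths simply add and each stays a separate island — area = 321.74 mm²; (whole slice rotated 65° about Z — lengths, areas and connectivity unchanged). So its area = 321.74 mm². Layer 54 (z = 10.8): the cone (r1=3→r2=0.5) has section circumradius 1.579 here — a regular 6-gon (area = (6/2)·1.579²·sin(360°/6) = 6.48 mm²); the cube at (12.5, 2.5) is not intersected at this z (z outside [11, 21]); Combining (union): only the cone is present, so the union is just that shape — area = 6.48 mm²; (rotated 65° about Z; rotation is an isometry so areas/perimeters/island counts are preserved). So its area = 6.48 mm². Layer 75 is larger (321.74 vs 6.48 mm²).

layer 75 (z = 15 mm)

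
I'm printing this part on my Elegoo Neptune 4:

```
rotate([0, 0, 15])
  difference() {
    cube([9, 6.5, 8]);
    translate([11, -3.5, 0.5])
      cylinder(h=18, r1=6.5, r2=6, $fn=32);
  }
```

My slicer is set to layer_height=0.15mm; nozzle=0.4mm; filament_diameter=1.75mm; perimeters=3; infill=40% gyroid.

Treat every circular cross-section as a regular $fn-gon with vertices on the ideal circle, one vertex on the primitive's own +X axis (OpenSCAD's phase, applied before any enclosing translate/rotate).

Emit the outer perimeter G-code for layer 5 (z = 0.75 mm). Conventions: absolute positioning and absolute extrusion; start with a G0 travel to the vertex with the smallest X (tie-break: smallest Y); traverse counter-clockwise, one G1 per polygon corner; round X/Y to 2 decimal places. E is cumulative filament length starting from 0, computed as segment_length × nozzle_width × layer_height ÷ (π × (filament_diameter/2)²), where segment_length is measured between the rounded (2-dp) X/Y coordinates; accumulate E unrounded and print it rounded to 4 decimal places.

At z = 0.75 mm: the cube (footprint 9×6.5) is included at this height; the cone at (11, -3.5): at t=0.014 of its height the radius interpolates to r₁+(r₂−r₁)t = 6.493, giving a regular 32-gon of that circumradius; Subtracting the remaining from the first: starting from the 9×6.5 cube, the cone at (11, -3.5) partially overlaps it — only the 5.67 mm² overlap (of its 131.60 mm²) is removed, clipping the outline — 1 connected region; (whole slice rotated 15° about Z — lengths, areas and connectivity unchanged). The outline is a single polygon with 9 vertices. Extrusion per mm of travel: 0.4 × 0.15 / (π × 0.875²) = 0.024945. Accumulating E over each segment gives final E = 0.7320.

G0 X-1.68 Y6.28 Z0.75
G1 X0.00 Y0.00 E0.1622
G1 X5.35 Y1.43 E0.3003
G1 X5.38 Y1.55 E0.3034
G1 X5.91 Y2.71 E0.3352
G1 X6.65 Y3.75 E0.3670
G1 X7.58 Y4.62 E0.3988
G1 X8.01 Y4.89 E0.4115
G1 X7.01 Y8.61 E0.5076
G1 X-1.68 Y6.28 E0.7320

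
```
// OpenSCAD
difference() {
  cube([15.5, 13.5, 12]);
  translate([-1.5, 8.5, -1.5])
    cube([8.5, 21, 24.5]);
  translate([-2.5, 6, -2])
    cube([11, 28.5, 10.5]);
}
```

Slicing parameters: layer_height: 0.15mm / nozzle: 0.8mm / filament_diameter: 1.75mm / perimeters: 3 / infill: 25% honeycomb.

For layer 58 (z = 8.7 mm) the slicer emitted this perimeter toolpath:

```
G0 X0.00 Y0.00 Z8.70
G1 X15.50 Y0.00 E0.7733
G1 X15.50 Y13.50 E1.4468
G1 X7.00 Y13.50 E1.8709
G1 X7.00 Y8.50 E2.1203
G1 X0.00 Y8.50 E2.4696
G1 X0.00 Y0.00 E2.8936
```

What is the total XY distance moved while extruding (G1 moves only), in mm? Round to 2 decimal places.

58.00 mm

Sum the Euclidean lengths of each G1 segment: total = 58.00 mm.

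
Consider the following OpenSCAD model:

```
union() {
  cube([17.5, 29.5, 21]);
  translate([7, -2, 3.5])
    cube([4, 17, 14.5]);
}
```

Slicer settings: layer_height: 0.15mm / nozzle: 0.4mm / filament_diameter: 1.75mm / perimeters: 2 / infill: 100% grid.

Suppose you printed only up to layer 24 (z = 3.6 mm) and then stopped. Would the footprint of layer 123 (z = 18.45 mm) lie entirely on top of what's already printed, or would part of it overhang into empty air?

entirely on top

Compare the two slices. At z = 3.6: the cube (footprint 17.5×29.5) is included at this height (area 516.25 mm²); the 4×17 cube at (7, -2) contributes its full rectangle (area 68.00 mm²); Taking the union: the regions partially overlap — summed areas 584.25 mm² minus the doubly-counted overlap 60.00 mm² gives 524.25 mm² — area = 524.25 mm². At z = 18.45: the cube is present — its section is the full 17.5×29.5 rectangle (area 516.25 mm²); the cube at (7, -2) is absent (z outside [3.5, 18]); Merging all regions: only the 17.5×29.5 cube is present, so the union is just that shape — area = 516.25 mm². Checking containment: the cross-section at z = 18.45 is a subset of the cross-section at z = 3.6.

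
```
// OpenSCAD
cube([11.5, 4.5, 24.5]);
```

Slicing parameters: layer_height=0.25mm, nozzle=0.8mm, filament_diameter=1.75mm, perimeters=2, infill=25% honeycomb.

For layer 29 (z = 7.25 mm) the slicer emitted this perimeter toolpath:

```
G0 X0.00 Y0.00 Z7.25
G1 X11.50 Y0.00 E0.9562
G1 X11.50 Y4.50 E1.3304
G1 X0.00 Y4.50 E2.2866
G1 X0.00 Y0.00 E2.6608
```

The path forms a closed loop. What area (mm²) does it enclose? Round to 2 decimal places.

51.75 mm²

Apply the shoelace formula to the sequence of (X, Y) vertices; enclosed area = 51.75 mm².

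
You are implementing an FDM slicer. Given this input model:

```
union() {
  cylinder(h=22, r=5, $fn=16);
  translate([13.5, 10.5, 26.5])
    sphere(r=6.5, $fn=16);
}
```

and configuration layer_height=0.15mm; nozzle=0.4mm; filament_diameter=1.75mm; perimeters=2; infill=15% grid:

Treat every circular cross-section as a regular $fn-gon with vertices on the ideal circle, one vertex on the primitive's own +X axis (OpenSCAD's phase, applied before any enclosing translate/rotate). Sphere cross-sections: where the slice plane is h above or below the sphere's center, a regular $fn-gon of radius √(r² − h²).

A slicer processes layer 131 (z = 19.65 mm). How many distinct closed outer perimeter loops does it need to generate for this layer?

At z = 19.65 mm: the r=5 cylinder contributes a regular 16-gon of circumradius 5; the sphere at (13.5, 10.5) does not reach this height (|z−center|=6.850 > r=6.5); Merging all regions: only the r=5 cylinder is present, so the union is just that shape — 1 connected region. The result has 1 disconnected region.

1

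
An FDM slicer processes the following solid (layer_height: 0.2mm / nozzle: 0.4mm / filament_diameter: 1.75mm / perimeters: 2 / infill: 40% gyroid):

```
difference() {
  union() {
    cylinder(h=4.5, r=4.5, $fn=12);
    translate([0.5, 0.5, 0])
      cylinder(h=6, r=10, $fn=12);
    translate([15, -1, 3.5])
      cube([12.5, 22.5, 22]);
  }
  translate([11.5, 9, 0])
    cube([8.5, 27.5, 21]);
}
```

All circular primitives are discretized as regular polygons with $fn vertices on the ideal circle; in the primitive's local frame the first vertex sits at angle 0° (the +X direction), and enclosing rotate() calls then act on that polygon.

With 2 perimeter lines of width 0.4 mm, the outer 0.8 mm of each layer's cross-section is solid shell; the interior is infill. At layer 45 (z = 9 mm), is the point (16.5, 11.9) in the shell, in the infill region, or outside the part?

outside

At z = 9 mm: the cylinder is absent (z outside [0, 4.5]); the cylinder at (0.5, 0.5) does not reach this height (z outside [0, 6]); the cube at (15, -1) is present — its section is the full 12.5×22.5 rectangle; Merging all regions: only the 12.5×22.5 cube at (15, -1) is present, so the union is just that shape — 1 connected region; the cube at (11.5, 9) is present — its section is the full 8.5×27.5 rectangle; Taking the first minus the rest: starting from the result so far, the 8.5×27.5 cube at (11.5, 9) partially overlaps it — only the 62.50 mm² overlap (of its 233.75 mm²) is removed, clipping the outline — 1 connected region. Overall, the cross-section is a single solid region. The nearest boundary edge runs (15.00, 9.00)→(20.00, 9.00); distance from the point to it = 2.90 mm. The point is not inside any of the regions above, so it lies outside the cross-section (2.90 mm from the nearest boundary).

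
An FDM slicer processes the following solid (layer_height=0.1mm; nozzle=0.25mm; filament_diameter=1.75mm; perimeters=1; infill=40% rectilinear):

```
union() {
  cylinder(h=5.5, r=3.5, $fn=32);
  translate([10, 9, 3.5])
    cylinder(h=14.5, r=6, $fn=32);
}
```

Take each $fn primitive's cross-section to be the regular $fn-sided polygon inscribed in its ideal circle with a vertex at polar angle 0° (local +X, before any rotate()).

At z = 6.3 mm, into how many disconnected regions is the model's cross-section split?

At z = 6.3 mm: the cylinder is not intersected at this z (z outside [0, 5.5]); the cylinder at (10, 9): section is a regular 32-gon, circumradius r=6; Taking the union: only the r=6 cylinder at (10, 9) is present, so the union is just that shape — 1 connected region. The result has 1 disconnected region.

1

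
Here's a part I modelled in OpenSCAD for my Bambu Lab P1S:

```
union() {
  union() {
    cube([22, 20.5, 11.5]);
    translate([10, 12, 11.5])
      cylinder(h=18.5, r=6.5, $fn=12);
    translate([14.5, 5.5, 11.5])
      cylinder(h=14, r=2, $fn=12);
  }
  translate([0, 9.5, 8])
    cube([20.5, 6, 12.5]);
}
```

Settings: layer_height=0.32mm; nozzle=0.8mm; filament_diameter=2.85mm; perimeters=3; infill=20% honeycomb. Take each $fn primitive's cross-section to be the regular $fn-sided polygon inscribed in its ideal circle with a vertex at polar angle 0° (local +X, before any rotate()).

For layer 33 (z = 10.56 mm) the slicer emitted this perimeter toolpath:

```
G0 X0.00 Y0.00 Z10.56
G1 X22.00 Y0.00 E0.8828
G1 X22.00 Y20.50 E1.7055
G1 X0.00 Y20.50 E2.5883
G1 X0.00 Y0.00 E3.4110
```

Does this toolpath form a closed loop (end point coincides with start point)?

Start point (G0): (0.00, 0.00). End point (last G1): the path returns to the start — closed.

yes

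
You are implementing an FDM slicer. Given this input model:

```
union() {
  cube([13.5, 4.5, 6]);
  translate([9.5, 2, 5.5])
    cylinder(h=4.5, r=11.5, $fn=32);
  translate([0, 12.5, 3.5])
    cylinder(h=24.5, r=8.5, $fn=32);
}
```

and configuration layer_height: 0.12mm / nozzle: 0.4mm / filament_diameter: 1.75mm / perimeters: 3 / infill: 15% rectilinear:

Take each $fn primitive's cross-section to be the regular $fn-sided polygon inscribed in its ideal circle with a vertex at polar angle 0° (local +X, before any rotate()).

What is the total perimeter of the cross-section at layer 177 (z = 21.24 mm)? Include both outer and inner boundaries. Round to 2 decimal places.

At z = 21.24 mm: the cube is not intersected at this z (z outside [0, 6]); the cylinder at (9.5, 2) is absent (z outside [5.5, 10]); the r=8.5 cylinder at (0, 12.5) gives a regular 32-gon of circumradius 8.5 (constant along its height) (perimeter = 2·32·8.500·sin(180°/32) = 53.32 mm); Merging all regions: only the r=8.5 cylinder at (0, 12.5) is present, so the union is just that shape — boundary = 53.32 mm. Overall, the cross-section is a single solid region. Total boundary length (outer) = 53.32 mm.

53.32 mm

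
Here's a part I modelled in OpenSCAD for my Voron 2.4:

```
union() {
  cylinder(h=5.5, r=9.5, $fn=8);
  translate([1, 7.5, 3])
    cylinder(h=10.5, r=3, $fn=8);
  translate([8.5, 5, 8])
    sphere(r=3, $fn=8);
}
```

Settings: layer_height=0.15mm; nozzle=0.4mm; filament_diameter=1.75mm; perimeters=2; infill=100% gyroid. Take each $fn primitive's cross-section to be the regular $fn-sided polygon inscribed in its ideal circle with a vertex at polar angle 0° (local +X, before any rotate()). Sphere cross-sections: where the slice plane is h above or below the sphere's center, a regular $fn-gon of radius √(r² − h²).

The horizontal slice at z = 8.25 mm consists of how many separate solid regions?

2

At z = 8.25 mm: the cylinder is not intersected at this z (z outside [0, 5.5]); the r=3 cylinder at (1, 7.5) gives a regular 8-gon of circumradius 3 (constant along its height); the r=3 sphere at (8.5, 5) slices to a regular 8-gon of circumradius 2.990 (√(r²−h²) with h=0.25 from center); Merging all regions: the 2 present regions are separate (no shared area or edge), so areas and boundary lengths simply add and each stays a separate island — 2 connected regions. The result has 2 disconnected regions.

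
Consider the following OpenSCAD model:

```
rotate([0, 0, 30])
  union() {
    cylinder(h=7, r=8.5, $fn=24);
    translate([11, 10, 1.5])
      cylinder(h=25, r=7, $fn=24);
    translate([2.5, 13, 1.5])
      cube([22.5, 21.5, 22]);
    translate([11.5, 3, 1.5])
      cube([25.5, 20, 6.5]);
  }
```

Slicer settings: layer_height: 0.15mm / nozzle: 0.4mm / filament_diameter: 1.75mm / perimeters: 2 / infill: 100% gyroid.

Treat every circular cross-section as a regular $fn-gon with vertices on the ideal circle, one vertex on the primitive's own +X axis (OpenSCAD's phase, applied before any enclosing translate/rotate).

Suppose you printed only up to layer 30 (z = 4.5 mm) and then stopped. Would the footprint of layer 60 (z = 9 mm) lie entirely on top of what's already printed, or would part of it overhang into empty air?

Compare the two slices. At z = 4.5: the r=8.5 cylinder gives a regular 24-gon of circumradius 8.5 (constant along its height) (area = (24/2)·8.500²·sin(360°/24) = 224.40 mm²); the cylinder at (11, 10): section is a regular 24-gon, circumradius r=7 (area = (24/2)·7.000²·sin(360°/24) = 152.19 mm²); the cube at (2.5, 13) is present — its section is the full 22.5×21.5 rectangle (area 483.75 mm²); the cube at (11.5, 3) is present — its section is the full 25.5×20 rectangle (area 510.00 mm²); Taking the union: the regions partially overlap — summed areas 1370.33 mm² minus the doubly-counted overlap 225.43 mm² gives 1144.91 mm² — area = 1144.91 mm²; (whole slice rotated 30° about Z — lengths, areas and connectivity unchanged). At z = 9: the cylinder is absent (z outside [0, 7]); the cylinder at (11, 10): section is a regular 24-gon, circumradius r=7 (area = (24/2)·7.000²·sin(360°/24) = 152.19 mm²); the 22.5×21.5 cube at (2.5, 13) contributes its full rectangle (area 483.75 mm²); the cube at (11.5, 3) is not intersected at this z (z outside [1.5, 8]); Combining (union): the regions partially overlap — summed areas 635.94 mm² minus the doubly-counted overlap 35.68 mm² gives 600.26 mm² — area = 600.26 mm²; (whole slice rotated 30° about Z — lengths, areas and connectivity unchanged). Checking containment: the cross-section at z = 9 is a subset of the cross-section at z = 4.5.

entirely on top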